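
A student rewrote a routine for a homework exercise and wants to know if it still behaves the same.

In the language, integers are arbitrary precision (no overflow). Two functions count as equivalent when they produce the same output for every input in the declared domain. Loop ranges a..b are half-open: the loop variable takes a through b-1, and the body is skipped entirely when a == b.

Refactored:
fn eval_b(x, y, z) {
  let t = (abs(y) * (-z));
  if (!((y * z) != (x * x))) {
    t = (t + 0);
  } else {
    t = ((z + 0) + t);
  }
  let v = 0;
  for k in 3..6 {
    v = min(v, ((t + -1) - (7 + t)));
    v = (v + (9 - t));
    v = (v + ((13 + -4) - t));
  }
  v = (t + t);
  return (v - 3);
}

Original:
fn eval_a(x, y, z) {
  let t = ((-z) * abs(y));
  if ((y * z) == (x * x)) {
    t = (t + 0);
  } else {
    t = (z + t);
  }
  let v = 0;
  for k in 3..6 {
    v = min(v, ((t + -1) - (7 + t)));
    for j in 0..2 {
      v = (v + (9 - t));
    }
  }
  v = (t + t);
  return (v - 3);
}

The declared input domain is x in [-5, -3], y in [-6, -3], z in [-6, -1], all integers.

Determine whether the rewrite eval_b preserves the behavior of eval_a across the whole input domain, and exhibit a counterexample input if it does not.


Reading the diff, among the changes: local variable names differ, plus constant usage differs, plus arithmetic usage differs, plus loop structure differs, plus boolean connective usage differs, plus comparison usage differs.
One worked example (x=-3, y=-6, z=-6) — eval_a: t = 36; ((y * z) == (x * x)) -> false; t = 30; v = 0; [k=3]; v = -8; [j=0]; v = -29; [j=1]; v = -50; [k=4]; v = -50; [j=0]; v = -71; [j=1]; v = -92; [k=5]; v = -92; [j=0]; v = -113; [j=1]; v = -134; v = 60; return 57; eval_b: t = 36; (!((y * z) != (x * x))) -> false; t = 30; v = 0; [k=3]; v = -8; v = -29; v = -50; [k=4]; v = -50; v = -71; v = -92; [k=5]; v = -92; v = -113; v = -134; v = 60; return 57; agreement on 57.
Checked all 72 inputs in the declared domain: the outputs agree on every one.
verdict: equivalent


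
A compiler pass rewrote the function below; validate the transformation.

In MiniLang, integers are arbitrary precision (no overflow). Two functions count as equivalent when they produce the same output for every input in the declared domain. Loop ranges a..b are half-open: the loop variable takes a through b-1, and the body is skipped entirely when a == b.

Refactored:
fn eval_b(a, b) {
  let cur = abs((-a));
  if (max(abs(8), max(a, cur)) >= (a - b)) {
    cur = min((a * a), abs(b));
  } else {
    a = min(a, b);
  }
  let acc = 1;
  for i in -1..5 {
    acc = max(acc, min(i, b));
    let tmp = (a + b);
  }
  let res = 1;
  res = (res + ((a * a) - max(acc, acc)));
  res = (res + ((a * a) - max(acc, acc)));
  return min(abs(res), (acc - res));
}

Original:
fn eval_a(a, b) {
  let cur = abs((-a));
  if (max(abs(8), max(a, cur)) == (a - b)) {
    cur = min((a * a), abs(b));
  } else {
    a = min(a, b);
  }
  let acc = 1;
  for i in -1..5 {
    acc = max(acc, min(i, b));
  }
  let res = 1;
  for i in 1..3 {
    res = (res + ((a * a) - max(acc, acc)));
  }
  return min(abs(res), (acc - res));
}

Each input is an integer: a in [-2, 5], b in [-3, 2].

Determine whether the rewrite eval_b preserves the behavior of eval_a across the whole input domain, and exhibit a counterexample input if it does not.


Run the pair on a=-2, b=-3.
eval_a: cur=2, then (max(abs(8), max(a, cur)) == (a - b)) is false, then a=-3, then acc=1, then (i=-1), then acc=1, then (i=0), then acc=1, then (i=1), then acc=1, then (i=2), then acc=1, then (i=3), then acc=1, then (i=4), then acc=1, then res=1, then (i=1), then res=9, then (i=2), then res=17, then returns -16
eval_b: cur=2, then (max(abs(8), max(a, cur)) >= (a - b)) is true, then cur=3, then acc=1, then (i=-1), then acc=1, then tmp=-5, then (i=0), then acc=1, then tmp=-5, then (i=1), then acc=1, then tmp=-5, then (i=2), then acc=1, then tmp=-5, then (i=3), then acc=1, then tmp=-5, then (i=4), then acc=1, then tmp=-5, then res=1, then res=4, then res=7, then returns -6
-16 != -6, so the rewrite changes behavior.
verdict: not equivalent; witness: a=-2, b=-3


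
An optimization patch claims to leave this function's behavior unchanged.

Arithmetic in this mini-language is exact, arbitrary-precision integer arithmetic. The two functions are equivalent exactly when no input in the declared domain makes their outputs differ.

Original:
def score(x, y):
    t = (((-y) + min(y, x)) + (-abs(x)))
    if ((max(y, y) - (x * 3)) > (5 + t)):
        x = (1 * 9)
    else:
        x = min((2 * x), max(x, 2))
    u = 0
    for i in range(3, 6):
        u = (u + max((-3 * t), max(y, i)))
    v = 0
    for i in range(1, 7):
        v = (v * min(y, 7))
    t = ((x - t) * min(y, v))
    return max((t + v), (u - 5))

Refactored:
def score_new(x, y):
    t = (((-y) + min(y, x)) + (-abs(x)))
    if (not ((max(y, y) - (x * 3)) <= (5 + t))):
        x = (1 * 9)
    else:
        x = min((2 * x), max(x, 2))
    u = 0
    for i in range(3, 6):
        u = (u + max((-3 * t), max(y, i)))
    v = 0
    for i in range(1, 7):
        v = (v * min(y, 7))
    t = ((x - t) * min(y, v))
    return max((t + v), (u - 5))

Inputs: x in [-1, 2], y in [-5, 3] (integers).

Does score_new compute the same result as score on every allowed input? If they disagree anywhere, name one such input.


Comparing the listings, the differences include: boolean connective usage differs; comparison usage differs.
As a probe, take x=2, y=0: score runs t becomes -2; next ((max(y, y) - (x * 3)) > (5 + t)) evaluates to false; next x becomes 2; next u becomes 0; next at i=3:; next u becomes 6; next at i=4:; next u becomes 12; next at i=5:; next u becomes 18; next v becomes 0; next at i=1:; next v becomes 0; next at i=2:; next v becomes 0; next at i=3:; next v becomes 0; next at i=4:; next v becomes 0; next at i=5:; next v becomes 0; next at i=6:; next v becomes 0; next t becomes 0; next final value 13; score_new runs t becomes -2; next (not ((max(y, y) - (x * 3)) <= (5 + t))) evaluates to false; next x becomes 2; next u becomes 0; next at i=3:; next u becomes 6; next at i=4:; next u becomes 12; next at i=5:; next u becomes 18; next v becomes 0; next at i=1:; next v becomes 0; next at i=2:; next v becomes 0; next at i=3:; next v becomes 0; next at i=4:; next v becomes 0; next at i=5:; next v becomes 0; next at i=6:; next v becomes 0; next t becomes 0; next final value 13; both end at 13.
Every one of the 36 inputs gives matching results.
verdict: equivalent


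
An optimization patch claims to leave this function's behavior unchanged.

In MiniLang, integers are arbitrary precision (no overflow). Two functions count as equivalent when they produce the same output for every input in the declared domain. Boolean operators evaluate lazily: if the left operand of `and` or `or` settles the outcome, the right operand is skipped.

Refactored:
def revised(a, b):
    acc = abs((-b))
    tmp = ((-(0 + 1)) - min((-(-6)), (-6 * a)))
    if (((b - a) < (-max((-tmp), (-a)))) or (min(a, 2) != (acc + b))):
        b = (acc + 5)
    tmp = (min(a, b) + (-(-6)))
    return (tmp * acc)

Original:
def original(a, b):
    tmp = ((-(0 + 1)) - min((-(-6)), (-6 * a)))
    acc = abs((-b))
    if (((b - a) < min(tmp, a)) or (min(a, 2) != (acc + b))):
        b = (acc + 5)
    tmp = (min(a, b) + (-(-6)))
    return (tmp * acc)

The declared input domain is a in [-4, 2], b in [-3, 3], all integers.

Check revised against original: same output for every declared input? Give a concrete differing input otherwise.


Comparing the listings, the differences include: min/max/abs usage differs.
Tracing a=-4, b=3: original: tmp=-7, then acc=3, then (((b - a) < min(tmp, a)) or (min(a, 2) != (acc + b))) is true, then b=8, then tmp=2, then returns 6 | revised: acc=3, then tmp=-7, then (((b - a) < (-max((-tmp), (-a)))) or (min(a, 2) != (acc + b))) is true, then b=8, then tmp=2, then returns 6 — matching result 6.
An exhaustive pass over the 49 declared inputs shows identical outputs.
verdict: equivalent


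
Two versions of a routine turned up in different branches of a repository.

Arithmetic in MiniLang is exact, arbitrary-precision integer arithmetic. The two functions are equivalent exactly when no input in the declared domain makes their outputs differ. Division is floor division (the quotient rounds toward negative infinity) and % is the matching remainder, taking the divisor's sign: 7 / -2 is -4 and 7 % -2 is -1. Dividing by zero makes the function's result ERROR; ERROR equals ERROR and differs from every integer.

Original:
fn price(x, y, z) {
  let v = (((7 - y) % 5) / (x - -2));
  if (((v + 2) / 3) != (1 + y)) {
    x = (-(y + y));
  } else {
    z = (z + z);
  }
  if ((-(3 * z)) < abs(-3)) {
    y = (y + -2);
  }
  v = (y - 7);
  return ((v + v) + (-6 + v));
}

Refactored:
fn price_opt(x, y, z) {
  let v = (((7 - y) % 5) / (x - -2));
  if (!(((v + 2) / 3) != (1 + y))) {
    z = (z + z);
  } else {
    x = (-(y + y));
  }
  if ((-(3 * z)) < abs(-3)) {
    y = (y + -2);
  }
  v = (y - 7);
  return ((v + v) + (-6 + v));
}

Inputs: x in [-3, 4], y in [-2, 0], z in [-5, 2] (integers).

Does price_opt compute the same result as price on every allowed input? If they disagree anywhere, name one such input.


Reading the diff, among the changes: boolean connective usage differs.
Tracing x=-3, y=-1, z=-1: price: v := -3 | (((v + 2) / 3) != (1 + y)): true | x := 2 | ((-(3 * z)) < abs(-3)): false | v := -8 | result -30 | price_opt: v := -3 | (!(((v + 2) / 3) != (1 + y))): false | x := 2 | ((-(3 * z)) < abs(-3)): false | v := -8 | result -30 — matching result -30.
Checked all 192 inputs in the declared domain: the outputs agree on every one.
verdict: equivalent


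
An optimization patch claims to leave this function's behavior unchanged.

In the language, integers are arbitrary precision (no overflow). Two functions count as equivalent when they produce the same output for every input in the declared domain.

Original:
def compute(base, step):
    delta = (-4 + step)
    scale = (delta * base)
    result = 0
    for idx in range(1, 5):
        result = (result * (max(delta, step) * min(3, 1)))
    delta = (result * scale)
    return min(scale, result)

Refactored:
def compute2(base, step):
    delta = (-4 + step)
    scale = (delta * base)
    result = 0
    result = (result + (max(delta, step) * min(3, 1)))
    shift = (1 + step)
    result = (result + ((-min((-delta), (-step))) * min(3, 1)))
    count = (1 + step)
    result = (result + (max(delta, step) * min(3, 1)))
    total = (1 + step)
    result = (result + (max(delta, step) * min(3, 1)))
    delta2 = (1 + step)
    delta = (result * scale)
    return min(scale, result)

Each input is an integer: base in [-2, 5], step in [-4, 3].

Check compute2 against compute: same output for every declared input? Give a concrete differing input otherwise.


Run the pair on base=-2, step=-4.
compute: delta=-8, then scale=16, then result=0, then (idx=1), then result=0, then (idx=2), then result=0, then (idx=3), then result=0, then (idx=4), then result=0, then delta=0, then returns 0
compute2: delta=-8, then scale=16, then result=0, then result=-4, then shift=-3, then result=-8, then count=-3, then result=-12, then total=-3, then result=-16, then delta2=-3, then delta=-256, then returns -16
0 != -16, so the rewrite changes behavior.
verdict: not equivalent; witness: base=-2, step=-4


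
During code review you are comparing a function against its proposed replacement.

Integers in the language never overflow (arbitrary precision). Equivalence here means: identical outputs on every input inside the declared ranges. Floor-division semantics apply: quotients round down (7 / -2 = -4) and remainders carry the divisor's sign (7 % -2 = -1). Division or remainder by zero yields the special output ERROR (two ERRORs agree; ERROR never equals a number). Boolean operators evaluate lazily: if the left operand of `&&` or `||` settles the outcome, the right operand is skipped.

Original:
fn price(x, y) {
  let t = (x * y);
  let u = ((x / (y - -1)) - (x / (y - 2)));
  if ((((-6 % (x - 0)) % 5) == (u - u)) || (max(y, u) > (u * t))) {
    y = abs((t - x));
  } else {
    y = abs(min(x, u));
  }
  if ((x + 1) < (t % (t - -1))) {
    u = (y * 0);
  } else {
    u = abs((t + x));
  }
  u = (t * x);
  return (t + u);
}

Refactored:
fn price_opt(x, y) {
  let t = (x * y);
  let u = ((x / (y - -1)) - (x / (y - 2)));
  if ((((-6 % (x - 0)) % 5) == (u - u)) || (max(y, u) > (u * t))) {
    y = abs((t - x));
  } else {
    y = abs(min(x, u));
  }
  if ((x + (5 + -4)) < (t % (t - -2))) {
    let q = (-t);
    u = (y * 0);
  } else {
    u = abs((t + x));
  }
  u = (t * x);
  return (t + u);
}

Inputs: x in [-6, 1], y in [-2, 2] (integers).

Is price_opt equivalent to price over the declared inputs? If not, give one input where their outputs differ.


Evaluate both at x=-2, y=1.
price: t=-2, then u=-3, then ((((-6 % (x - 0)) % 5) == (u - u)) || (max(y, u) > (u * t))) is true, then y=0, then ((x + 1) < (t % (t - -1))) is true, then u=0, then u=4, then returns 2
price_opt: t=-2, then u=-3, then ((((-6 % (x - 0)) % 5) == (u - u)) || (max(y, u) > (u * t))) is true, then y=0, then a zero divisor aborts: ERROR
2 != ERROR, so the rewrite changes behavior.
verdict: not equivalent; witness: x=-2, y=1


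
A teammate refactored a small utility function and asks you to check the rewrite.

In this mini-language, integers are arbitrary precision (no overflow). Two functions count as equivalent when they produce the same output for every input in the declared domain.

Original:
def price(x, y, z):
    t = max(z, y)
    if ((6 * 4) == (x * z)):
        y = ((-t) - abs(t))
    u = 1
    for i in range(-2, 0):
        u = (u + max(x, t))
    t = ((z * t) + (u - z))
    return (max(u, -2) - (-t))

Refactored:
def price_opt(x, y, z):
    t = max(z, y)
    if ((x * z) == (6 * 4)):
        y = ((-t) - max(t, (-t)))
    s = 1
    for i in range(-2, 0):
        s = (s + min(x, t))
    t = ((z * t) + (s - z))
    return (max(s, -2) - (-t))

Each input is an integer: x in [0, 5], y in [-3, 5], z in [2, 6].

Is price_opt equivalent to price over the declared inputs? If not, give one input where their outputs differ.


Run the pair on x=0, y=-3, z=2.
price: t becomes 2; next ((6 * 4) == (x * z)) evaluates to false; next u becomes 1; next at i=-2:; next u becomes 3; next at i=-1:; next u becomes 5; next t becomes 7; next final value 12
price_opt: t becomes 2; next ((x * z) == (6 * 4)) evaluates to false; next s becomes 1; next at i=-2:; next s becomes 1; next at i=-1:; next s becomes 1; next t becomes 3; next final value 4
12 and 4 differ, so these are not the same function on this domain.
verdict: not equivalent; witness: x=0, y=-3, z=2


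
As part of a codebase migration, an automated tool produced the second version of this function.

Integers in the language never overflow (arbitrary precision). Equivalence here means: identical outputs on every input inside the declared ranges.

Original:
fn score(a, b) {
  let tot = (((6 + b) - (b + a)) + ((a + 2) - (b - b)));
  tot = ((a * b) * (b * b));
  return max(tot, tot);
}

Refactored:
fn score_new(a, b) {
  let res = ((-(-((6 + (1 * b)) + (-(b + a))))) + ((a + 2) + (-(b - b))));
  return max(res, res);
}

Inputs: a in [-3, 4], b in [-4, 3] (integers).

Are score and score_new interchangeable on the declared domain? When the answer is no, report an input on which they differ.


Run the pair on a=-3, b=-4.
score: tot := 8 | tot := 192 | result 192
score_new: res := 8 | result 8
192 against 8: the behavior changed.
verdict: not equivalent; witness: a=-3, b=-4


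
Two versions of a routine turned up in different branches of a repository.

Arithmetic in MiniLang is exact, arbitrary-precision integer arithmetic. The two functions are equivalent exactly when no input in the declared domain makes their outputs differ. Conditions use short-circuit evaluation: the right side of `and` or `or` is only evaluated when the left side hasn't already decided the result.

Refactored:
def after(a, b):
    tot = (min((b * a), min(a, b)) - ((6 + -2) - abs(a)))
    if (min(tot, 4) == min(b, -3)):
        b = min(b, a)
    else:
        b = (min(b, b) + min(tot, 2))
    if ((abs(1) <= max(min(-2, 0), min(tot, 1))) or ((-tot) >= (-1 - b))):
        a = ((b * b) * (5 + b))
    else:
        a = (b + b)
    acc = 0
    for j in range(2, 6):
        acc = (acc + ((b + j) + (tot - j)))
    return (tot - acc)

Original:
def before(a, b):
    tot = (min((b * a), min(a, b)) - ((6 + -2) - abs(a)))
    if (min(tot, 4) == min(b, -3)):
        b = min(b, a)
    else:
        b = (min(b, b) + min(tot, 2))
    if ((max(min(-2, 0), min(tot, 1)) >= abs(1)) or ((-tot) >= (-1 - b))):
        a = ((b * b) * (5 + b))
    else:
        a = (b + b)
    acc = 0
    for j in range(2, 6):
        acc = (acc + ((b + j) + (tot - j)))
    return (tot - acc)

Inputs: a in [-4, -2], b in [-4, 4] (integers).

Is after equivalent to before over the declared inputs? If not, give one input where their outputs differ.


Although comparison usage differs, 27/27 inputs agree.
verdict: equivalent


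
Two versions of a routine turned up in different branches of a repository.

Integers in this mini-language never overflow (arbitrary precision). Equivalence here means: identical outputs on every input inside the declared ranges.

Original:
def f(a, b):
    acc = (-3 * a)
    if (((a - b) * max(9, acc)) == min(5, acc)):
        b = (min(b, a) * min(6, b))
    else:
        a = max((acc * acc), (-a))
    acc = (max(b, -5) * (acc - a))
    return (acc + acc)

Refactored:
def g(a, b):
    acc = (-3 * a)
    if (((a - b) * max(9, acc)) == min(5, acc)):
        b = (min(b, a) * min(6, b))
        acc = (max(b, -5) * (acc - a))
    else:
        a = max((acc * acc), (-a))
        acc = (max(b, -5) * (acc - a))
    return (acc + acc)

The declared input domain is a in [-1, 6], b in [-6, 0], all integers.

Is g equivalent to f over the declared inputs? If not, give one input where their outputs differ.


Comparing the listings, the differences include: arithmetic usage differs; statement counts differ; min/max/abs usage differs; constant usage differs.
Tracing a=6, b=-4: f: acc becomes -18; next (((a - b) * max(9, acc)) == min(5, acc)) evaluates to false; next a becomes 324; next acc becomes 1368; next final value 2736 | g: acc becomes -18; next (((a - b) * max(9, acc)) == min(5, acc)) evaluates to false; next a becomes 324; next acc becomes 1368; next final value 2736 — matching result 2736.
Every one of the 56 inputs gives matching results.
verdict: equivalent


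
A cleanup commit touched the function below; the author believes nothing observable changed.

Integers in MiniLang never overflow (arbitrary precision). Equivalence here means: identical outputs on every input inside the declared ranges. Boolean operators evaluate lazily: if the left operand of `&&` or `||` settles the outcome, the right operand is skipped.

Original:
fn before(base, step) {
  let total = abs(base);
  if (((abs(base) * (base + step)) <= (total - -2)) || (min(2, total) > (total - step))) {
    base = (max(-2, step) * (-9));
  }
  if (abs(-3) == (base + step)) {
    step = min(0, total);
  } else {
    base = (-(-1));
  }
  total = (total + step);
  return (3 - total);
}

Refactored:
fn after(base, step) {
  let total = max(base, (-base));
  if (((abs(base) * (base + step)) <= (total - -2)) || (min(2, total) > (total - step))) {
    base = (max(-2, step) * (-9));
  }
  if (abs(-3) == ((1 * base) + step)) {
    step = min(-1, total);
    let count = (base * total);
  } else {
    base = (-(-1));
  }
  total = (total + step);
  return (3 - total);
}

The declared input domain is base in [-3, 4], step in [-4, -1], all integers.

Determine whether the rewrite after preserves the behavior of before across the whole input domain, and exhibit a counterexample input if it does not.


Not equivalent: base=4, step=-1 separates them (-1 vs 0).
before: total := 4 | (((abs(base) * (base + step)) <= (total - -2)) || (min(2, total) > (total - step))): false | (abs(-3) == (base + step)): true | step := 0 | total := 4 | result -1
after: total := 4 | (((abs(base) * (base + step)) <= (total - -2)) || (min(2, total) > (total - step))): false | (abs(-3) == ((1 * base) + step)): true | step := -1 | count := 16 | total := 3 | result 0
verdict: not equivalent; witness: base=4, step=-1


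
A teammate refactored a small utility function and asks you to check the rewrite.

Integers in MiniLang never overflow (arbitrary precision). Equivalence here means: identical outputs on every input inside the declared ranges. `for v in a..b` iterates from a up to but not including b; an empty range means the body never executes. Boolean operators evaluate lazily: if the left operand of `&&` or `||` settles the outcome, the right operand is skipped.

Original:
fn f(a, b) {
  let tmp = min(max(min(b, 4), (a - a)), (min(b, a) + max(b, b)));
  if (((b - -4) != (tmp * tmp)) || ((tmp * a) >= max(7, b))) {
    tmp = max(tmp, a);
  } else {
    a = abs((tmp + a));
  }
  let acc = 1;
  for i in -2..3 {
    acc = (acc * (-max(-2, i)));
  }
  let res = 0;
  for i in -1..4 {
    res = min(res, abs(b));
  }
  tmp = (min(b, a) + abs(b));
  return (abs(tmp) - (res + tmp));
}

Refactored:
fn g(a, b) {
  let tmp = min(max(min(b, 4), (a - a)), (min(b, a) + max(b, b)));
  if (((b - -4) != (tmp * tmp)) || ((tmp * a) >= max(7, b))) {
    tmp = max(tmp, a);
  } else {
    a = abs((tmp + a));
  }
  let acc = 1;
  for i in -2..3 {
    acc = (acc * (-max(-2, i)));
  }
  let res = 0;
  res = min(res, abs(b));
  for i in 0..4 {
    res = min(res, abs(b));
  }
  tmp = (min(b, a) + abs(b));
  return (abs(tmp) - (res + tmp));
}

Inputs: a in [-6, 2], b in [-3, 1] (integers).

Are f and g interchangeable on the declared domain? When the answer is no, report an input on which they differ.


The two are interchangeable: statement counts differ, and min/max/abs usage differs, and loop structure differs, and every declared input agrees.
Tracing a=-3, b=0: f: tmp becomes -3; next (((b - -4) != (tmp * tmp)) || ((tmp * a) >= max(7, b))) evaluates to true; next tmp becomes -3; next acc becomes 1; next at i=-2:; next acc becomes 2; next at i=-1:; next acc becomes 2; next at i=0:; next acc becomes 0; next at i=1:; next acc becomes 0; next at i=2:; next acc becomes 0; next res becomes 0; next at i=-1:; next res becomes 0; next at i=0:; next res becomes 0; next at i=1:; next res becomes 0; next at i=2:; next res becomes 0; next at i=3:; next res becomes 0; next tmp becomes -3; next final value 6 | g: tmp becomes -3; next (((b - -4) != (tmp * tmp)) || ((tmp * a) >= max(7, b))) evaluates to true; next tmp becomes -3; next acc becomes 1; next at i=-2:; next acc becomes 2; next at i=-1:; next acc becomes 2; next at i=0:; next acc becomes 0; next at i=1:; next acc becomes 0; next at i=2:; next acc becomes 0; next res becomes 0; next res becomes 0; next at i=0:; next res becomes 0; next at i=1:; next res becomes 0; next at i=2:; next res becomes 0; next at i=3:; next res becomes 0; next tmp becomes -3; next final value 6 — matching result 6.
An exhaustive pass over the 45 declared inputs shows identical outputs.
verdict: equivalent


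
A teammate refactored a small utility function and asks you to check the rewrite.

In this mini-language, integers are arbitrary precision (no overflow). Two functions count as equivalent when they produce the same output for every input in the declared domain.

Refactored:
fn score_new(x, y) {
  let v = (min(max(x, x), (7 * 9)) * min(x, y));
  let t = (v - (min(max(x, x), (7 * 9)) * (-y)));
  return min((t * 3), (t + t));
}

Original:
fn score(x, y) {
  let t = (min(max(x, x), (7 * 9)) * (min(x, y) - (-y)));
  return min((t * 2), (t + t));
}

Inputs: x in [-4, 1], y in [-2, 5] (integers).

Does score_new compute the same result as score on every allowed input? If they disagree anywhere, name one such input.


On input x=-4, y=5, score returns -8 while score_new returns -12.
verdict: not equivalent; witness: x=-4, y=5


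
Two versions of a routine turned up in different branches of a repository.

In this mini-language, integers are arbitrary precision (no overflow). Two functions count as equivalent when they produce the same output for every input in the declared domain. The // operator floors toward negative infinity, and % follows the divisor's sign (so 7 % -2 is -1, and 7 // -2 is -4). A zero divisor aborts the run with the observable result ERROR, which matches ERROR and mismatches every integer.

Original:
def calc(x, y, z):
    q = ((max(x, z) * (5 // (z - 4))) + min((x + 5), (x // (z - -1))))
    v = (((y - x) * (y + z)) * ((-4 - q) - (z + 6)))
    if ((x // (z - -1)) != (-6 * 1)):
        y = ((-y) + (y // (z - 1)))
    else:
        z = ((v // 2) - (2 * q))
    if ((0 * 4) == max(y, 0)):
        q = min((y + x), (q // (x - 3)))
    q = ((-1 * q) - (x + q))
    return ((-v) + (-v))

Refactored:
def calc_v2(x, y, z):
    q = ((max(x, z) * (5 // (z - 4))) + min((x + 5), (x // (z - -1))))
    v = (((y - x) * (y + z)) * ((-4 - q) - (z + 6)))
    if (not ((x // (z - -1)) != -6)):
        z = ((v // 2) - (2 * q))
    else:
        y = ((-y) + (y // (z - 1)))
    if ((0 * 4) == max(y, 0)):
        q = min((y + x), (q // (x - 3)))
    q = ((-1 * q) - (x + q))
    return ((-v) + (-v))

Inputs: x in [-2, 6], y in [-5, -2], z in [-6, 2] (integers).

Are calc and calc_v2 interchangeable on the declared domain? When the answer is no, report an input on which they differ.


Reading the diff, among the changes: arithmetic usage differs, and constant usage differs, and boolean connective usage differs.
One worked example (x=3, y=-3, z=2) — calc: q := -8 | v := -24 | ((x // (z - -1)) != (-6 * 1)): true | y := 0 | ((0 * 4) == max(y, 0)): true | divide-by-zero, output ERROR; calc_v2: q := -8 | v := -24 | (not ((x // (z - -1)) != -6)): false | y := 0 | ((0 * 4) == max(y, 0)): true | divide-by-zero, output ERROR; agreement on ERROR.
An exhaustive pass over the 324 declared inputs shows identical outputs.
verdict: equivalent


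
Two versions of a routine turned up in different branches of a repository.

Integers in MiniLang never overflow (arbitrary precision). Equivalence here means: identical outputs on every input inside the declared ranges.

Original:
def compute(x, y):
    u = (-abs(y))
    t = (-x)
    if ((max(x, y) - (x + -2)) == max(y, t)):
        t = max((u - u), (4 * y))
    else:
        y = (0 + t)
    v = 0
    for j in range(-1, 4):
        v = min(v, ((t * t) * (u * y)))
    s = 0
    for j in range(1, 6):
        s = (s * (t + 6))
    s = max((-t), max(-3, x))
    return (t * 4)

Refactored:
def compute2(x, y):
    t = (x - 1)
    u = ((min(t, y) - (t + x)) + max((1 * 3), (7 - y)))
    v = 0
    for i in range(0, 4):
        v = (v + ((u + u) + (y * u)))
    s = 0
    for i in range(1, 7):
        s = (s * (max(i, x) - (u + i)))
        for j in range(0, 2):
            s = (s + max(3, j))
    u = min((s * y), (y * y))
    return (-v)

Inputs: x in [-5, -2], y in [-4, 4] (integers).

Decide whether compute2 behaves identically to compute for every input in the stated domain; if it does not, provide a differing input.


Evaluate both at x=-5, y=-4.
compute: u=-4, then t=5, then ((max(x, y) - (x + -2)) == max(y, t)) is false, then y=5, then v=0, then (j=-1), then v=-500, then (j=0), then v=-500, then (j=1), then v=-500, then (j=2), then v=-500, then (j=3), then v=-500, then s=0, then (j=1), then s=0, then (j=2), then s=0, then (j=3), then s=0, then (j=4), then s=0, then (j=5), then s=0, then s=-3, then returns 20
compute2: t=-6, then u=16, then v=0, then (i=0), then v=-32, then (i=1), then v=-64, then (i=2), then v=-96, then (i=3), then v=-128, then s=0, then (i=1), then s=0, then (j=0), then s=3, then (j=1), then s=6, then (i=2), then s=-96, then (j=0), then s=-93, then (j=1), then s=-90, then (i=3), then s=1440, then (j=0), then s=1443, then (j=1), then s=1446, then (i=4), then s=-23136, then (j=0), then s=-23133, then (j=1), then s=-23130, then (i=5), then s=370080, then (j=0), then s=370083, then (j=1), then s=370086, then (i=6), then s=-5921376, then (j=0), then s=-5921373, then (j=1), then s=-5921370, then u=16, then returns 128
20 and 128 differ, so these are not the same function on this domain.
verdict: not equivalent; witness: x=-5, y=-4


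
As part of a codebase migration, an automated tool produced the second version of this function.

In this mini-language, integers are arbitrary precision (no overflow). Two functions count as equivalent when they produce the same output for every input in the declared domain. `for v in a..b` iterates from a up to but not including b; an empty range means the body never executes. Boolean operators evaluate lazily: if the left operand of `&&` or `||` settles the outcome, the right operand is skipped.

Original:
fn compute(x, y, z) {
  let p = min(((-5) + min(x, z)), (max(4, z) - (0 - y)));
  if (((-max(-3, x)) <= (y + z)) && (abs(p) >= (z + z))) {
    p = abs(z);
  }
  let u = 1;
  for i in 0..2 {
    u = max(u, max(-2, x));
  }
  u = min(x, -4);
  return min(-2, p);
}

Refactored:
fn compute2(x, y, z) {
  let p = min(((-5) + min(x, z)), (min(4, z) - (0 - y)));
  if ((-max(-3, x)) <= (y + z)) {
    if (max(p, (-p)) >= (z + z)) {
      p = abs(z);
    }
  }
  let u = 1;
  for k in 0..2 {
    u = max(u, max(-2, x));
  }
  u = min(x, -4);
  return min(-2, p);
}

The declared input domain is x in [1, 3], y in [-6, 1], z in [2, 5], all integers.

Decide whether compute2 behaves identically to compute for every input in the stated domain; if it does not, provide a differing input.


Run the pair on x=2, y=-6, z=2.
compute: p=-3, then (((-max(-3, x)) <= (y + z)) && (abs(p) >= (z + z))) is false, then u=1, then (i=0), then u=2, then (i=1), then u=2, then u=-4, then returns -3
compute2: p=-4, then ((-max(-3, x)) <= (y + z)) is false, then u=1, then (k=0), then u=2, then (k=1), then u=2, then u=-4, then returns -4
-3 and -4 differ, so these are not the same function on this domain.
verdict: not equivalent; witness: x=2, y=-6, z=2


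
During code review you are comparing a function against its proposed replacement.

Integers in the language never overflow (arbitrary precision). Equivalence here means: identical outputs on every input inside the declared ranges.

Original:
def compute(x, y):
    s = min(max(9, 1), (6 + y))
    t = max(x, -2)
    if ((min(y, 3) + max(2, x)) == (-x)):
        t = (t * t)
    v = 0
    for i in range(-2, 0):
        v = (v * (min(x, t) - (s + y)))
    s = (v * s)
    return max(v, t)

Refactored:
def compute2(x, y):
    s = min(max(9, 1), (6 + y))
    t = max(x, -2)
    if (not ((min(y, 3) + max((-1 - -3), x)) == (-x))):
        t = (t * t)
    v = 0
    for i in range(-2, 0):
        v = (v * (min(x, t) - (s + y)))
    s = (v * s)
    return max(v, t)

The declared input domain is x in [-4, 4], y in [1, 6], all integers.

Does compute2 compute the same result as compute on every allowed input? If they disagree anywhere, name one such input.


Take x=-4, y=1.
compute: s := 7 | t := -2 | ((min(y, 3) + max(2, x)) == (-x)): false | v := 0 | iter i=-2: | v := 0 | iter i=-1: | v := 0 | s := 0 | result 0
compute2: s := 7 | t := -2 | (not ((min(y, 3) + max((-1 - -3), x)) == (-x))): true | t := 4 | v := 0 | iter i=-2: | v := 0 | iter i=-1: | v := 0 | s := 0 | result 4
0 vs 4 — the two versions disagree here.
verdict: not equivalent; witness: x=-4, y=1


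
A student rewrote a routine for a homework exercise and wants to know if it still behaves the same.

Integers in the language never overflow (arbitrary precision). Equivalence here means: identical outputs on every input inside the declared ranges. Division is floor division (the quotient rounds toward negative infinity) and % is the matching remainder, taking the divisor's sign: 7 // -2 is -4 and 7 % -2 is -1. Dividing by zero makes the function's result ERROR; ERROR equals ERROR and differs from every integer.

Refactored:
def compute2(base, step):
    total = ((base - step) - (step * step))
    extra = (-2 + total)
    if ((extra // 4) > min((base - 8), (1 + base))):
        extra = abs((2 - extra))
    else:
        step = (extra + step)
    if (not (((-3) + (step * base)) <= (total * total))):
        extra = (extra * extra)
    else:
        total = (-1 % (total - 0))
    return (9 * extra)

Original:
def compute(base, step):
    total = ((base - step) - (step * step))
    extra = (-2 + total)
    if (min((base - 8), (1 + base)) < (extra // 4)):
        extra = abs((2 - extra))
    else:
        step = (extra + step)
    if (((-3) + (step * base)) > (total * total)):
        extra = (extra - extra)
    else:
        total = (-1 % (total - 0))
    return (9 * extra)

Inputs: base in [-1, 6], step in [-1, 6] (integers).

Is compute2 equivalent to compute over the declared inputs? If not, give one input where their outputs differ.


These are not equivalent — on base=4, step=2 the outputs split (0 vs 324).
compute: total=-2, then extra=-4, then (min((base - 8), (1 + base)) < (extra // 4)) is true, then extra=6, then (((-3) + (step * base)) > (total * total)) is true, then extra=0, then returns 0
compute2: total=-2, then extra=-4, then ((extra // 4) > min((base - 8), (1 + base))) is true, then extra=6, then (not (((-3) + (step * base)) <= (total * total))) is true, then extra=36, then returns 324
verdict: not equivalent; witness: base=4, step=2


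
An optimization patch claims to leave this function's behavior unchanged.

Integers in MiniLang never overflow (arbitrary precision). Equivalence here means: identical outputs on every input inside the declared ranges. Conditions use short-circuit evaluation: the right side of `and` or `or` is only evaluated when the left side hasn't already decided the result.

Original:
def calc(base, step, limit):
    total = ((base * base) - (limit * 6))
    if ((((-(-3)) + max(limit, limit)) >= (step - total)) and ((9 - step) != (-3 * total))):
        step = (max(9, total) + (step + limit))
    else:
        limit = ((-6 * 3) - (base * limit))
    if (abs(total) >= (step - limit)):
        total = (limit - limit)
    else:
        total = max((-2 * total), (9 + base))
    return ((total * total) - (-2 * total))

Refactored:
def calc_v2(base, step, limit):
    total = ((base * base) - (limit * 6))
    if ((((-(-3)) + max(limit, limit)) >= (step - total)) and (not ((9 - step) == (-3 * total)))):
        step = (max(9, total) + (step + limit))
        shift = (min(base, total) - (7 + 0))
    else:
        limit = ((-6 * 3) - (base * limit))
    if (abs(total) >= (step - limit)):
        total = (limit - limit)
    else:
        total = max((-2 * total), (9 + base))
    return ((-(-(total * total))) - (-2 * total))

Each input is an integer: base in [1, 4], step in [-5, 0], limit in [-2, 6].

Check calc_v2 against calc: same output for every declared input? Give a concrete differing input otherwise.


Changes here: arithmetic usage differs, and boolean connective usage differs, and min/max/abs usage differs, and local variable names differ, and statement counts differ, and comparison usage differs, and constant usage differs; the full 216-point sweep finds no disagreement.
verdict: equivalent


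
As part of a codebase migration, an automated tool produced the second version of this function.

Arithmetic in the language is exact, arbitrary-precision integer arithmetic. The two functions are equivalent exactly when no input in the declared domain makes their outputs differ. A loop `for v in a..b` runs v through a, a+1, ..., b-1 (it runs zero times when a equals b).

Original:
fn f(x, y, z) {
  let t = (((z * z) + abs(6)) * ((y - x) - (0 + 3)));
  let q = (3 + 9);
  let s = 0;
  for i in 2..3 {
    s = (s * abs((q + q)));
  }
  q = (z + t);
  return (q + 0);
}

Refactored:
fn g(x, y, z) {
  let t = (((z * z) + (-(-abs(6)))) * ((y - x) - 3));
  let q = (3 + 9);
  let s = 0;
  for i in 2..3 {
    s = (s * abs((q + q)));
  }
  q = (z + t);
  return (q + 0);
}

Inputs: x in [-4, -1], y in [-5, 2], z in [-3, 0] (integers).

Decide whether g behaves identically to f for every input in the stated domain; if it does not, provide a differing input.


Comparing the listings, the differences include: constant usage differs, and arithmetic usage differs.
Spot check at x=-2, y=-3, z=0 — f: t=-24, then q=12, then s=0, then (i=2), then s=0, then q=-24, then returns -24. g: t=-24, then q=12, then s=0, then (i=2), then s=0, then q=-24, then returns -24. Both give -24.
Checked all 128 inputs in the declared domain: the outputs agree on every one.
verdict: equivalent


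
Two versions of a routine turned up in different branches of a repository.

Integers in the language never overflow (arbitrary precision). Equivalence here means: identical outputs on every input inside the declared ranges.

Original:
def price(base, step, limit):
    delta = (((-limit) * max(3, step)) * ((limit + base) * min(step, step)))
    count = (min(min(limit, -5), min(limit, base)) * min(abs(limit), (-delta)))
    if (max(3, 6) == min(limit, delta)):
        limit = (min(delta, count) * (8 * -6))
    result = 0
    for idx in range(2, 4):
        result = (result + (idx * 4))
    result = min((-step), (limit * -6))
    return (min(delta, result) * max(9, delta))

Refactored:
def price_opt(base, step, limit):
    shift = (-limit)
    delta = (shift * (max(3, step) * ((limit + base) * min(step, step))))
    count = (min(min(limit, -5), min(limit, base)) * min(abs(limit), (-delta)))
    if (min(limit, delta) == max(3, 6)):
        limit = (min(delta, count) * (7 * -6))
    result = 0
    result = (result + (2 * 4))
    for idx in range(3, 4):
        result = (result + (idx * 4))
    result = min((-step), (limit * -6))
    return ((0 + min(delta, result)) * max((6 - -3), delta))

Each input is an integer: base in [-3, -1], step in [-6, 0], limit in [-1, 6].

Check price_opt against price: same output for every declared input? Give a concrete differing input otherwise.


The edit looks behavioral (`8` became `7`), but over these ranges it never changes the outcome; all 168 inputs agree.
verdict: equivalent


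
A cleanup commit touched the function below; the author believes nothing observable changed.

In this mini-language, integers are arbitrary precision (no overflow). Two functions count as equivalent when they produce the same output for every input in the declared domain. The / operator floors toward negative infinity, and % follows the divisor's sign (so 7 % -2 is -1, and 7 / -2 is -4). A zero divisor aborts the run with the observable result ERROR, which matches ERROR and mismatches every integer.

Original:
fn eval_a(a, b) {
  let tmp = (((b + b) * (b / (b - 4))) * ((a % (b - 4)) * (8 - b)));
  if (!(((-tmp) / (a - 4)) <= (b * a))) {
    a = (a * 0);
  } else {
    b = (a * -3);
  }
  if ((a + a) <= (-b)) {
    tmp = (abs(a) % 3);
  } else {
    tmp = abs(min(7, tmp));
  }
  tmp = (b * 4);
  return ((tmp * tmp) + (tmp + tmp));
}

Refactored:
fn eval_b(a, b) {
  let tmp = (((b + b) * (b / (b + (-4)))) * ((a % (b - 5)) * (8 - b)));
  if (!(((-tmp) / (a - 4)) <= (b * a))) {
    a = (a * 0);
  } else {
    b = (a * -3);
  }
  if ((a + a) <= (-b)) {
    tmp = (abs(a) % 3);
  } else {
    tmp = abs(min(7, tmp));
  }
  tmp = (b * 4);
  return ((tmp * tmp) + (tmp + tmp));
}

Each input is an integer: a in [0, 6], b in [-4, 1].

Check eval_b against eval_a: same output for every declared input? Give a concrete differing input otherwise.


Run the pair on a=3, b=1.
eval_a: tmp := 0 | (!(((-tmp) / (a - 4)) <= (b * a))): false | b := -9 | ((a + a) <= (-b)): true | tmp := 0 | tmp := -36 | result 1224
eval_b: tmp := 14 | (!(((-tmp) / (a - 4)) <= (b * a))): true | a := 0 | ((a + a) <= (-b)): false | tmp := 7 | tmp := 4 | result 24
1224 and 24 differ, so these are not the same function on this domain.
verdict: not equivalent; witness: a=3, b=1


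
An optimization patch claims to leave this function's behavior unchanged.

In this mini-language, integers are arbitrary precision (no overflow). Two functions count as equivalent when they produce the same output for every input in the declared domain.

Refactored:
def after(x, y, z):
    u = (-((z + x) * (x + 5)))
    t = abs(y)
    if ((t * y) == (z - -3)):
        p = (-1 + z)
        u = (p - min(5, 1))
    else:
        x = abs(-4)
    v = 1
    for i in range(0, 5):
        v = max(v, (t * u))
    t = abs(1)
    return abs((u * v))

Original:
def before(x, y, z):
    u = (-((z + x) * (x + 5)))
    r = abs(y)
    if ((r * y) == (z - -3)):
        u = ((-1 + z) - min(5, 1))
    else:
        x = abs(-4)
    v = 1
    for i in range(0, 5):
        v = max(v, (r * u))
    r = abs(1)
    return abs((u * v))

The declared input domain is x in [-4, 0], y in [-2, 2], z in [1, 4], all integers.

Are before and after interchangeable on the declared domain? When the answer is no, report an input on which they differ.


Equivalent — the differences include statement counts differ; local variable names differ, yet no declared input distinguishes the two.
As a probe, take x=-2, y=1, z=4: before runs u = -6; r = 1; ((r * y) == (z - -3)) -> false; x = 4; v = 1; [i=0]; v = 1; [i=1]; v = 1; [i=2]; v = 1; [i=3]; v = 1; [i=4]; v = 1; r = 1; return 6; after runs u = -6; t = 1; ((t * y) == (z - -3)) -> false; x = 4; v = 1; [i=0]; v = 1; [i=1]; v = 1; [i=2]; v = 1; [i=3]; v = 1; [i=4]; v = 1; t = 1; return 6; both end at 6.
An exhaustive pass over the 100 declared inputs shows identical outputs.
verdict: equivalent
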